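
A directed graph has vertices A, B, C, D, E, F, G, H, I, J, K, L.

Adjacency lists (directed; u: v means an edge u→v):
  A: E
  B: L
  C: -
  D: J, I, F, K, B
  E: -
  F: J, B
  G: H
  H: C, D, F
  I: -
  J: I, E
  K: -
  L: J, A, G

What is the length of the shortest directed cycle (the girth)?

5

For each vertex v, BFS finds the shortest path from v back to v.
The shortest such closed walk is H → D → B → L → G → H, length 5.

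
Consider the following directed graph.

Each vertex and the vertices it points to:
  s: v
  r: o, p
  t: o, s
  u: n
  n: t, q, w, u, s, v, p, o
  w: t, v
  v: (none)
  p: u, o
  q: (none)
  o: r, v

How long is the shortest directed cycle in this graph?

For each vertex v, BFS finds the shortest path from v back to v.
The shortest such closed walk is u → n → u, length 2.

2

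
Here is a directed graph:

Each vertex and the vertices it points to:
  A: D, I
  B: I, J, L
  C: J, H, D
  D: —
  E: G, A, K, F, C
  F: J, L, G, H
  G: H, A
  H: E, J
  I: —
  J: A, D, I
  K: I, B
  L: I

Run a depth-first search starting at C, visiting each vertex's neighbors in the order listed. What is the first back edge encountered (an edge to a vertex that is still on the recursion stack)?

G→H

DFS from C (visiting each vertex's neighbors in the order listed); mark gray on enter, black on exit:
C gray
  J gray
    A gray
      D gray
      D black
      I gray
      I black
    A black
    J→D: D black — skip
    J→I: I black — skip
  J black
  H gray
    E gray
      G gray
        G→H: H is gray → back edge
First back edge: G → H.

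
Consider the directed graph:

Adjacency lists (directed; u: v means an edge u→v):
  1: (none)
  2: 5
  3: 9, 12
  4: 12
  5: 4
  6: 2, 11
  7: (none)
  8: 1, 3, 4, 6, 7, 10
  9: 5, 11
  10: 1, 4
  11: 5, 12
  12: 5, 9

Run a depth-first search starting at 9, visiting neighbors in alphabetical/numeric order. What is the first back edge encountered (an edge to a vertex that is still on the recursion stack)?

12→5

DFS from 9 (visiting neighbors in alphabetical/numeric order); mark gray on enter, black on exit:
9 gray
  5 gray
    4 gray
      12 gray
        12→5: 5 is gray → back edge
First back edge: 12 → 5.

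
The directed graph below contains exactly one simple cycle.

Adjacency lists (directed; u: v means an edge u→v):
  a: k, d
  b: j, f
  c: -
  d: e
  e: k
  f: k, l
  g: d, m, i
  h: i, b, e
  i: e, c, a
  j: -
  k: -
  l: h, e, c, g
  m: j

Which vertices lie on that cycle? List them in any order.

b, f, h, l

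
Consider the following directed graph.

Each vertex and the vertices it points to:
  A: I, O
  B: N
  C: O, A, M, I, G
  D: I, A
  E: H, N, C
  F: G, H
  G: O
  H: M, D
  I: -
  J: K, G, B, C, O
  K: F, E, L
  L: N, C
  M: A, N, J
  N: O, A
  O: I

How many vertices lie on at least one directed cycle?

A vertex is on a directed cycle iff it belongs to a strongly connected component of size ≥ 2 (or has a self-loop).
The vertices on cycles are {C, E, F, H, J, K, L, M} — 8 in total.

8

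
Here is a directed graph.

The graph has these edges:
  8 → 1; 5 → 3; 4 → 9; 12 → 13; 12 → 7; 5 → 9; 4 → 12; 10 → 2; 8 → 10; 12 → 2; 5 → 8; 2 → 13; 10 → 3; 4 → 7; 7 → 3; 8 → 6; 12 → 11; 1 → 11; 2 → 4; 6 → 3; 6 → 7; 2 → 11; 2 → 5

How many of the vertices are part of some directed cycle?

A vertex is on a directed cycle iff it belongs to a strongly connected component of size ≥ 2 (or has a self-loop).
The vertices on cycles are {2, 4, 5, 8, 10, 12} — 6 in total.

6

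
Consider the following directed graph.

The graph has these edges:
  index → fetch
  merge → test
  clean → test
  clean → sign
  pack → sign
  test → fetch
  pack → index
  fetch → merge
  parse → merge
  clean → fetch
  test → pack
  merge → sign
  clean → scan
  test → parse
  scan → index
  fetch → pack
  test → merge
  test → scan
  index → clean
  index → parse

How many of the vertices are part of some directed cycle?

A vertex is on a directed cycle iff it belongs to a strongly connected component of size ≥ 2 (or has a self-loop).
The vertices on cycles are {pack, scan, test, clean, fetch, index, merge, parse} — 8 in total.

8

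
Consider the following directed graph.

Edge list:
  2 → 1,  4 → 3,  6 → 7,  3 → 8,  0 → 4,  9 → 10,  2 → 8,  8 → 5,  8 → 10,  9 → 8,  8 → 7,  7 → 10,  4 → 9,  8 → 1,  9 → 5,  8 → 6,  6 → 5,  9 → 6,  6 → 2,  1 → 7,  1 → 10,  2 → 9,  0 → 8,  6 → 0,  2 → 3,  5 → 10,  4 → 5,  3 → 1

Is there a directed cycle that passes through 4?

Yes

4 is on a cycle iff 4 can reach itself via ≥1 edge.
4 → 9 → 6 → 0 → 4 — yes.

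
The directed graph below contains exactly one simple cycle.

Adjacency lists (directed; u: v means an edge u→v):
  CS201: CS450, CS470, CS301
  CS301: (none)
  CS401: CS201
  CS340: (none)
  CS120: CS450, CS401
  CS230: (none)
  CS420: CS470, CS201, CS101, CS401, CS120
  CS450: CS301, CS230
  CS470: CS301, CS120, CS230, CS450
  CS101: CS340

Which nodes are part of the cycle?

CS120, CS201, CS401, CS470

DFS with gray/black marking from CS470:
CS470 gray
  CS301 gray
  CS301 black
  CS120 gray
    CS450 gray
      CS450→CS301: CS301 black — skip
      CS230 gray
      CS230 black
    CS450 black
    CS401 gray
      CS201 gray
        CS201→CS450: CS450 black — skip
        CS201→CS470: CS470 is gray → back edge
Back edge closes the cycle CS470 → CS120 → CS401 → CS201 → CS470; its vertices are {CS120, CS201, CS401, CS470}.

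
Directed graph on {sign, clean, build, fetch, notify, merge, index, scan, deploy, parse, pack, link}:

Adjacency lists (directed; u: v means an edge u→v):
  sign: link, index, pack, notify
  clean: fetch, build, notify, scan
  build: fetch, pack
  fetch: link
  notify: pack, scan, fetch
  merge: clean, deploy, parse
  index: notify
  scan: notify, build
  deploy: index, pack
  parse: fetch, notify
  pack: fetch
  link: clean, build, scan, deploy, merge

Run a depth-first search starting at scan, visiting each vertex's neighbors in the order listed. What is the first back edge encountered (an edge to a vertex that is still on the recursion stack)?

clean→fetch

DFS from scan (visiting each vertex's neighbors in the order listed); mark gray on enter, black on exit:
scan gray
  notify gray
    pack gray
      fetch gray
        link gray
          clean gray
            clean→fetch: fetch is gray → back edge
First back edge: clean → fetch.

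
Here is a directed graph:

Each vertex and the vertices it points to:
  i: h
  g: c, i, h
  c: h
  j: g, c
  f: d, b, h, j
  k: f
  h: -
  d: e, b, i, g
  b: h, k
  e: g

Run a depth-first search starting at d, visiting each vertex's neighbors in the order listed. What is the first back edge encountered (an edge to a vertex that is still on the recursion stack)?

f->d

DFS from d (visiting each vertex's neighbors in the order listed); mark gray on enter, black on exit:
d gray
  e gray
    g gray
      c gray
        h gray
        h black
      c black
      i gray
        i→h: h black — skip
      i black
      g→h: h black — skip
    g black
  e black
  b gray
    b→h: h black — skip
    k gray
      f gray
        f→d: d is gray → back edge
First back edge: f → d.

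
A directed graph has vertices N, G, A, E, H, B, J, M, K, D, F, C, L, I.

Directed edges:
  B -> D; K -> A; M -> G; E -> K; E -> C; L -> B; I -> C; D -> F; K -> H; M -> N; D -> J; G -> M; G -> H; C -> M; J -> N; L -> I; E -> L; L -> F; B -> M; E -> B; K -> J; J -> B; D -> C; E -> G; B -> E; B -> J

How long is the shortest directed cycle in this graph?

For each vertex v, BFS finds the shortest path from v back to v.
The shortest such closed walk is E → B → E, length 2.

2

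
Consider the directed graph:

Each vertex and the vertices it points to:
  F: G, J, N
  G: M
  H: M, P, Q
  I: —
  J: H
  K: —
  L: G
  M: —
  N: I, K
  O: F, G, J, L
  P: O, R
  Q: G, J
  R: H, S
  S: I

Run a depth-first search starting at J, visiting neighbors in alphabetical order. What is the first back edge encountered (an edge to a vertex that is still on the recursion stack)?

F->J

DFS from J (visiting neighbors in alphabetical order); mark gray on enter, black on exit:
J gray
  H gray
    M gray
    M black
    P gray
      O gray
        F gray
          G gray
            G→M: M black — skip
          G black
          F→J: J is gray → back edge
First back edge: F → J.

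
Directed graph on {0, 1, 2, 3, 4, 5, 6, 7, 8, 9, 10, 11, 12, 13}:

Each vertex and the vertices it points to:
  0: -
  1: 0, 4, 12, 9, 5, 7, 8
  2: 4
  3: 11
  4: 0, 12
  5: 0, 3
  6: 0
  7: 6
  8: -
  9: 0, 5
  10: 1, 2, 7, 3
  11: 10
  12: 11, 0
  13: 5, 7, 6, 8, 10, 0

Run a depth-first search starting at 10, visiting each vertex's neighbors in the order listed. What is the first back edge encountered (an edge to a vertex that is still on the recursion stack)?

DFS from 10 (visiting each vertex's neighbors in the order listed); mark gray on enter, black on exit:
10 gray
  1 gray
    0 gray
    0 black
    4 gray
      4→0: 0 black — skip
      12 gray
        11 gray
          11→10: 10 is gray → back edge
First back edge: 11 → 10.

11→10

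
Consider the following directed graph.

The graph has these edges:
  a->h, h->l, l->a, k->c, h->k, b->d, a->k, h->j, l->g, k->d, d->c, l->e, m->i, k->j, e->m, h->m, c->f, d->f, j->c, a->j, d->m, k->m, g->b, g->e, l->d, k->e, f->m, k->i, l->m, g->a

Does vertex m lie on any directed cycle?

m lies on a cycle iff there is a path from m back to itself.
Exploring from m, it never reaches itself; equivalently, its strongly connected component is a singleton.

No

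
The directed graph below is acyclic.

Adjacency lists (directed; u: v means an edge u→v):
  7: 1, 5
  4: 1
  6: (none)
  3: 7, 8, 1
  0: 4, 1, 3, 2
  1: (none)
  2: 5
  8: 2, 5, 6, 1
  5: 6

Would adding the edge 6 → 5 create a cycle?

Yes

Adding 6→5 creates a cycle iff 5 can already reach 6.
Path from 5: 5 → 6.
So 5 → … → 6 → 5 is a cycle.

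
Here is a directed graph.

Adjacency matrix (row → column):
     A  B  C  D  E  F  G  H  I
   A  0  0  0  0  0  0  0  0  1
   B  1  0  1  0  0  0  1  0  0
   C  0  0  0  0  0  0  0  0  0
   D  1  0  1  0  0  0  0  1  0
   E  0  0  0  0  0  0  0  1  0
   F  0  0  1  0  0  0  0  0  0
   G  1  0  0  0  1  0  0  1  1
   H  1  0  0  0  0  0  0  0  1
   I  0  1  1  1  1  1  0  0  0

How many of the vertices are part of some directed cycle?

A vertex is on a directed cycle iff it belongs to a strongly connected component of size ≥ 2 (or has a self-loop).
The vertices on cycles are {A, B, D, E, G, H, I} — 7 in total.

7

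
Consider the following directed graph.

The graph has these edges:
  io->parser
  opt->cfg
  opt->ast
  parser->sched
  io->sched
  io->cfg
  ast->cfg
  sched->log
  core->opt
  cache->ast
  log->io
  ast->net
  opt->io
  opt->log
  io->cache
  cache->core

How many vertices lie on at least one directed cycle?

7

A vertex is on a directed cycle iff it belongs to a strongly connected component of size ≥ 2 (or has a self-loop).
The vertices on cycles are {io, log, opt, core, cache, sched, parser} — 7 in total.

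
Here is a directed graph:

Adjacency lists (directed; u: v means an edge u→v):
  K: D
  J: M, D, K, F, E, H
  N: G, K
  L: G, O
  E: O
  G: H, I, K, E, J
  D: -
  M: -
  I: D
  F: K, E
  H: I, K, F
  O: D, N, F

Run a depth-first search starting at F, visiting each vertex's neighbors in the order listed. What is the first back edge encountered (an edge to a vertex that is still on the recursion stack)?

H->F

DFS from F (visiting each vertex's neighbors in the order listed); mark gray on enter, black on exit:
F gray
  K gray
    D gray
    D black
  K black
  E gray
    O gray
      O→D: D black — skip
      N gray
        G gray
          H gray
            I gray
              I→D: D black — skip
            I black
            H→K: K black — skip
            H→F: F is gray → back edge
First back edge: H → F.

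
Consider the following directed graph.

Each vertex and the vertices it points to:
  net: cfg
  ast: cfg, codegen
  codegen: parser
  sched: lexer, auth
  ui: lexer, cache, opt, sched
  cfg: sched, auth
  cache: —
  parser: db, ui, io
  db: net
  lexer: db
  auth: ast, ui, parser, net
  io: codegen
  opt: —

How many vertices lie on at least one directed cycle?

A vertex is on a directed cycle iff it belongs to a strongly connected component of size ≥ 2 (or has a self-loop).
The vertices on cycles are {db, io, ui, ast, cfg, net, auth, lexer, sched, parser, codegen} — 11 in total.

11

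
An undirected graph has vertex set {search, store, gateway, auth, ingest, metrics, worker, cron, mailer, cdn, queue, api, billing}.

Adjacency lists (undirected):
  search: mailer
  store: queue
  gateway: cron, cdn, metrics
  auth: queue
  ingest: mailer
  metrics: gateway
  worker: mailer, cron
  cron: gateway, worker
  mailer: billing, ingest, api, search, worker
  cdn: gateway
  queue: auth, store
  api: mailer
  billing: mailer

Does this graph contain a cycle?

DFS, tracking each vertex's parent; an edge to a visited non-parent vertex closes a cycle.
Start from store:
visit store (parent –)
  visit queue (parent store)
    visit auth (parent queue)
      auth–queue: parent, skip
    queue–store: parent, skip
visit search (parent –)
  visit mailer (parent search)
    visit billing (parent mailer)
      billing–mailer: parent, skip
    visit ingest (parent mailer)
      ingest–mailer: parent, skip
    visit api (parent mailer)
      api–mailer: parent, skip
    mailer–search: parent, skip
    visit worker (parent mailer)
      worker–mailer: parent, skip
      visit cron (parent worker)
        visit gateway (parent cron)
          gateway–cron: parent, skip
          visit cdn (parent gateway)
            cdn–gateway: parent, skip
          visit metrics (parent gateway)
            metrics–gateway: parent, skip
        cron–worker: parent, skip
No non-parent visited neighbor found — the graph is a forest.

No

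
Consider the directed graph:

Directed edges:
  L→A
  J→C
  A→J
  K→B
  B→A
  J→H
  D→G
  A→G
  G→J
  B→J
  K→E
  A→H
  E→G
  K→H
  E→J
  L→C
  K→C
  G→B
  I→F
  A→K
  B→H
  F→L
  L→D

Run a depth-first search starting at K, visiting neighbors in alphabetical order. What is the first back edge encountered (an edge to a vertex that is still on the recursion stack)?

G->B

DFS from K (visiting neighbors in alphabetical order); mark gray on enter, black on exit:
K gray
  B gray
    A gray
      G gray
        G→B: B is gray → back edge
First back edge: G → B.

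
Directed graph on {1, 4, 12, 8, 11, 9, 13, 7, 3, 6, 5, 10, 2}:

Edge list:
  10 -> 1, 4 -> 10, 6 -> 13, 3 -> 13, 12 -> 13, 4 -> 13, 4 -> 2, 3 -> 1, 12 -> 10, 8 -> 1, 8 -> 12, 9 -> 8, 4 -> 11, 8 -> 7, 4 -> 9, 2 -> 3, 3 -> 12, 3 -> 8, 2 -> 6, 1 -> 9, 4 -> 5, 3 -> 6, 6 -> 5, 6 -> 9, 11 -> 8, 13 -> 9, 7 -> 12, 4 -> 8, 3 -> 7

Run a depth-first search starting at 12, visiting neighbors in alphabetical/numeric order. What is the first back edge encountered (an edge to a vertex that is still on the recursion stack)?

8->1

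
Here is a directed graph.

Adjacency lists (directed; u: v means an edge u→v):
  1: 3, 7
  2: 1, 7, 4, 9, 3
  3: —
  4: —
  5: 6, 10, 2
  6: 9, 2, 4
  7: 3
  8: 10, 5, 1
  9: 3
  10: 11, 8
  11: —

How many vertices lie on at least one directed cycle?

3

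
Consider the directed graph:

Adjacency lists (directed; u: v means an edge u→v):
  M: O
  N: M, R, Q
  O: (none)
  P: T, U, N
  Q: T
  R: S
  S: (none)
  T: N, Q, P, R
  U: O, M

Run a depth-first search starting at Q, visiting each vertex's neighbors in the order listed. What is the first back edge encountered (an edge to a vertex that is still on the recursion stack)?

DFS from Q (visiting each vertex's neighbors in the order listed); mark gray on enter, black on exit:
Q gray
  T gray
    N gray
      M gray
        O gray
        O black
      M black
      R gray
        S gray
        S black
      R black
      N→Q: Q is gray → back edge
First back edge: N → Q.

N->Q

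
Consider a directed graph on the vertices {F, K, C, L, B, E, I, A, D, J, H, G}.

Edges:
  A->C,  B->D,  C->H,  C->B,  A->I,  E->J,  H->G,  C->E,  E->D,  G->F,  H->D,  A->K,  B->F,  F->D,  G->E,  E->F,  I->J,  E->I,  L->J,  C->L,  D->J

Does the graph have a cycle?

DFS with white/gray/black marking, starting from G:
G gray
  F gray
    D gray
      J gray
      J black
    D black
  F black
  E gray
    E→F: F black — skip
    E→J: J black — skip
    E→D: D black — skip
    I gray
      I→J: J black — skip
    I black
  E black
G black
K gray
K black
C gray
  B gray
    B→D: D black — skip
    B→F: F black — skip
  B black
  H gray
    H→G: G black — skip
    H→D: D black — skip
  H black
  C→E: E black — skip
  L gray
    L→J: J black — skip
  L black
C black
A gray
  A→K: K black — skip
  A→C: C black — skip
  A→I: I black — skip
A black
Every edge goes to a white or black vertex — no back edge, so the graph is acyclic.

No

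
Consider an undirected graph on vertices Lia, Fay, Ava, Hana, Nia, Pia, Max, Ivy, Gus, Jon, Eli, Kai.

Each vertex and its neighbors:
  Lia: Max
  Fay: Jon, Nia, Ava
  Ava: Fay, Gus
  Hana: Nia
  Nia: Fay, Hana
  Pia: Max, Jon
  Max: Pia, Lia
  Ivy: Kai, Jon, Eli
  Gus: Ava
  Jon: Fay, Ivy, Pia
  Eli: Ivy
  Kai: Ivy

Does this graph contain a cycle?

No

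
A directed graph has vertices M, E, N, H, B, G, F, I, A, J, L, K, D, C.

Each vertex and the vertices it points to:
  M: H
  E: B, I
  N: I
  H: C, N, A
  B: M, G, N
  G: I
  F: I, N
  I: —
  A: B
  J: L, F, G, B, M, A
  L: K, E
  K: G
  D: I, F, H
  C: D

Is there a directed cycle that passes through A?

A is on a cycle iff A can reach itself via ≥1 edge.
A → B → M → H → A — yes.

Yes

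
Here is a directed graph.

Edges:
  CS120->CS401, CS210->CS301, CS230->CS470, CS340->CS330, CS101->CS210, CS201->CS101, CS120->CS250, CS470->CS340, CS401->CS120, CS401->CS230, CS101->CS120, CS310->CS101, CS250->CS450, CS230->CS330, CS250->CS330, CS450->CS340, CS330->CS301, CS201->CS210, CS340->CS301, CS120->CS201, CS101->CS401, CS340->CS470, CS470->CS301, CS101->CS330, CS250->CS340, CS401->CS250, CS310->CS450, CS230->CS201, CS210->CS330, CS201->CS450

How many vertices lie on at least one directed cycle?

7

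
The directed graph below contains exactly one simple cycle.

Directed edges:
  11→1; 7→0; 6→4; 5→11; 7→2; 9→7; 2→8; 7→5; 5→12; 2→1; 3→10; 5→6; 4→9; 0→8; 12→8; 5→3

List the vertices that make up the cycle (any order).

DFS with gray/black marking from 7:
7 gray
  5 gray
    6 gray
      4 gray
        9 gray
          9→7: 7 is gray → back edge
Back edge closes the cycle 7 → 5 → 6 → 4 → 9 → 7; its vertices are {4, 5, 6, 7, 9}.

4, 5, 6, 7, 9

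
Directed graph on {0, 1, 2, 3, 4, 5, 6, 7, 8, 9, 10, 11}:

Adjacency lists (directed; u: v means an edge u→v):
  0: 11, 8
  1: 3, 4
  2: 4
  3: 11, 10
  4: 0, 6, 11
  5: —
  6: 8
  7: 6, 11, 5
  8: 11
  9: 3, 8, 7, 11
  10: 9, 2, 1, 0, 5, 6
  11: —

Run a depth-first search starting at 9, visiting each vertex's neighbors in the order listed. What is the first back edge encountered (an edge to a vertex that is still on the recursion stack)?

DFS from 9 (visiting each vertex's neighbors in the order listed); mark gray on enter, black on exit:
9 gray
  3 gray
    11 gray
    11 black
    10 gray
      10→9: 9 is gray → back edge
First back edge: 10 → 9.

10→9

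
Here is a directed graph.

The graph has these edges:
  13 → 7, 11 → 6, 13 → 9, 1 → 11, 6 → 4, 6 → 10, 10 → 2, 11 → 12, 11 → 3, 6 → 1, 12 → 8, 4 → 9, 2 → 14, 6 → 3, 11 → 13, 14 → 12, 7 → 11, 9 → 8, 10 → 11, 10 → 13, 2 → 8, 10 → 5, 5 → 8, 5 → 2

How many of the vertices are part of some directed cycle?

6

A vertex is on a directed cycle iff it belongs to a strongly connected component of size ≥ 2 (or has a self-loop).
The vertices on cycles are {1, 6, 7, 10, 11, 13} — 6 in total.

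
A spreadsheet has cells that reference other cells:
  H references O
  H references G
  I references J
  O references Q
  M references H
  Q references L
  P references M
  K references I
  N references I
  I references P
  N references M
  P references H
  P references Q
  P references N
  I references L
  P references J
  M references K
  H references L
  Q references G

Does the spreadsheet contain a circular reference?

Yes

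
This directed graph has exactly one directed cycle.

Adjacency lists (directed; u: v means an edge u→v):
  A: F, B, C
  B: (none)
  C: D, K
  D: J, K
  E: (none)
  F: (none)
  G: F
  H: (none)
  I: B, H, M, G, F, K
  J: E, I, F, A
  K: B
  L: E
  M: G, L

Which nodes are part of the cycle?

DFS with gray/black marking from J:
J gray
  E gray
  E black
  I gray
    B gray
    B black
    H gray
    H black
    M gray
      G gray
        F gray
        F black
      G black
      L gray
        L→E: E black — skip
      L black
    M black
    I→G: G black — skip
    I→F: F black — skip
    K gray
      K→B: B black — skip
    K black
  I black
  J→F: F black — skip
  A gray
    A→F: F black — skip
    A→B: B black — skip
    C gray
      D gray
        D→J: J is gray → back edge
Back edge closes the cycle J → A → C → D → J; its vertices are {A, C, D, J}.

A, C, D, J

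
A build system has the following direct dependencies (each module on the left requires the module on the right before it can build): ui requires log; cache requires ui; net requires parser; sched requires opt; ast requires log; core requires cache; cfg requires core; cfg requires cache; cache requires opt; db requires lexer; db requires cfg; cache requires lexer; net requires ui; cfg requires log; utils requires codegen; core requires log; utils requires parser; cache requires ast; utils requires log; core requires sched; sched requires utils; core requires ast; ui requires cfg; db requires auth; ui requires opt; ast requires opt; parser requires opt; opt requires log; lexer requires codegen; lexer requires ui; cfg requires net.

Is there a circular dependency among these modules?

DFS with white/gray/black marking, starting from net:
net gray
  parser gray
    opt gray
      log gray
      log black
    opt black
  parser black
  ui gray
    cfg gray
      cfg→net: net is gray → back edge
Back edge found, so a cycle exists: net → ui → cfg → net.

Yes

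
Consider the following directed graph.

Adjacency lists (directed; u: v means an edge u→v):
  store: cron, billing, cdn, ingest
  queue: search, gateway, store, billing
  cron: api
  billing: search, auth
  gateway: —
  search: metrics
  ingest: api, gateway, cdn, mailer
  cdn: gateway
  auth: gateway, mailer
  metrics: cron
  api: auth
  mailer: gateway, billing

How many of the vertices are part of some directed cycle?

7

A vertex is on a directed cycle iff it belongs to a strongly connected component of size ≥ 2 (or has a self-loop).
The vertices on cycles are {api, auth, cron, mailer, search, billing, metrics} — 7 in total.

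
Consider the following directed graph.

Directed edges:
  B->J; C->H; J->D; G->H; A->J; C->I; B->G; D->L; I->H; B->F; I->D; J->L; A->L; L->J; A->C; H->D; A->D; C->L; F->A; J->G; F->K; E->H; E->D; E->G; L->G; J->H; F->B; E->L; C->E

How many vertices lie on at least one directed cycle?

A vertex is on a directed cycle iff it belongs to a strongly connected component of size ≥ 2 (or has a self-loop).
The vertices on cycles are {B, D, F, G, H, J, L} — 7 in total.

7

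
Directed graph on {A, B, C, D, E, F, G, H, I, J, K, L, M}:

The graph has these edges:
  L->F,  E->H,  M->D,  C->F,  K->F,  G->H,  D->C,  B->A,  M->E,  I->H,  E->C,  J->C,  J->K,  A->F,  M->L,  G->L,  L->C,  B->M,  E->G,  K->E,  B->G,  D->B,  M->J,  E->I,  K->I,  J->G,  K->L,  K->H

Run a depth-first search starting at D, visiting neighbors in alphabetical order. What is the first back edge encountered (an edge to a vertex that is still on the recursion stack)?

M→D

DFS from D (visiting neighbors in alphabetical order); mark gray on enter, black on exit:
D gray
  B gray
    A gray
      F gray
      F black
    A black
    G gray
      H gray
      H black
      L gray
        C gray
          C→F: F black — skip
        C black
        L→F: F black — skip
      L black
    G black
    M gray
      M→D: D is gray → back edge
First back edge: M → D.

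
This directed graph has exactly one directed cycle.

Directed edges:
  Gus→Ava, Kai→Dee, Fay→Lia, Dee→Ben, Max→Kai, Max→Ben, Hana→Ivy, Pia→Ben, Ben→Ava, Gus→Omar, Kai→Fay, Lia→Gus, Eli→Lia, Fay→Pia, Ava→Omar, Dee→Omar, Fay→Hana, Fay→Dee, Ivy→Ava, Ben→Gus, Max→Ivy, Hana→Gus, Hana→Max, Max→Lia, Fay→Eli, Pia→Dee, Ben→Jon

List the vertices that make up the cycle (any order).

Fay, Kai, Max, Hana

DFS with gray/black marking from Fay:
Fay gray
  Eli gray
    Lia gray
      Gus gray
        Ava gray
          Omar gray
          Omar black
        Ava black
        Gus→Omar: Omar black — skip
      Gus black
    Lia black
  Eli black
  Fay→Lia: Lia black — skip
  Pia gray
    Ben gray
      Jon gray
      Jon black
      Ben→Ava: Ava black — skip
      Ben→Gus: Gus black — skip
    Ben black
    Dee gray
      Dee→Omar: Omar black — skip
      Dee→Ben: Ben black — skip
    Dee black
  Pia black
  Fay→Dee: Dee black — skip
  Hana gray
    Ivy gray
      Ivy→Ava: Ava black — skip
    Ivy black
    Max gray
      Kai gray
        Kai→Fay: Fay is gray → back edge
Back edge closes the cycle Fay → Hana → Max → Kai → Fay; its vertices are {Fay, Kai, Max, Hana}.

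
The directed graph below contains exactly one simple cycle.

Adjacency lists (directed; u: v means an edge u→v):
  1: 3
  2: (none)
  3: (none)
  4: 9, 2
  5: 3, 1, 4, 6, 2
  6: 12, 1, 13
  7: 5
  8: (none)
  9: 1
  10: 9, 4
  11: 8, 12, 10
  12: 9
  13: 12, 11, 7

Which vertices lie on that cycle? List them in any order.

5, 6, 7, 13

DFS with gray/black marking from 13:
13 gray
  12 gray
    9 gray
      1 gray
        3 gray
        3 black
      1 black
    9 black
  12 black
  11 gray
    8 gray
    8 black
    11→12: 12 black — skip
    10 gray
      10→9: 9 black — skip
      4 gray
        4→9: 9 black — skip
        2 gray
        2 black
      4 black
    10 black
  11 black
  7 gray
    5 gray
      5→3: 3 black — skip
      5→1: 1 black — skip
      5→4: 4 black — skip
      6 gray
        6→12: 12 black — skip
        6→1: 1 black — skip
        6→13: 13 is gray → back edge
Back edge closes the cycle 13 → 7 → 5 → 6 → 13; its vertices are {5, 6, 7, 13}.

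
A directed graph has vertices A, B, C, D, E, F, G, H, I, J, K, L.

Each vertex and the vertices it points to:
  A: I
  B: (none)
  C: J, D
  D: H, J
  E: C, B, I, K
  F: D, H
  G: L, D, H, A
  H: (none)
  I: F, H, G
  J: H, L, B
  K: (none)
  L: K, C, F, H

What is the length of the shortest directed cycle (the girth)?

For each vertex v, BFS finds the shortest path from v back to v.
The shortest such closed walk is I → G → A → I, length 3.

3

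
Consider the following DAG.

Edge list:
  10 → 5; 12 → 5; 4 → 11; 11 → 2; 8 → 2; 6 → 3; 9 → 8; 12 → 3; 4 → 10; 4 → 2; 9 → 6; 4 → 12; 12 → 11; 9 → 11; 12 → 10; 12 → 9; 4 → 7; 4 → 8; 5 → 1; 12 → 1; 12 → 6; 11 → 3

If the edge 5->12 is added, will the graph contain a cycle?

Adding 5→12 creates a cycle iff 12 can already reach 5.
Path from 12: 12 → 5.
So 12 → … → 5 → 12 is a cycle.

Yes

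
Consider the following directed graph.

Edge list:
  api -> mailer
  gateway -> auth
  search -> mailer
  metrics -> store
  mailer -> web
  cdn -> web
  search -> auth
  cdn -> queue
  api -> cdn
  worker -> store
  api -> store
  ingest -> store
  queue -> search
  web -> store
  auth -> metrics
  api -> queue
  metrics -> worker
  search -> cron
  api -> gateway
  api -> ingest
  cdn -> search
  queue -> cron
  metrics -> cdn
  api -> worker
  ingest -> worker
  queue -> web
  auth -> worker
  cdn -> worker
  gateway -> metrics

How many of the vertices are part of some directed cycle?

A vertex is on a directed cycle iff it belongs to a strongly connected component of size ≥ 2 (or has a self-loop).
The vertices on cycles are {cdn, auth, queue, search, metrics} — 5 in total.

5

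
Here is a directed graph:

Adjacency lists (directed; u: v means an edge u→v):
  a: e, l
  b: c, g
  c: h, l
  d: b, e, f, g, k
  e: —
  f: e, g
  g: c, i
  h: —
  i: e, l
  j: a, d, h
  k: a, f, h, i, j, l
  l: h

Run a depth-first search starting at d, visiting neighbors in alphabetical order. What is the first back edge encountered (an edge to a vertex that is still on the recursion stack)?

j->d

DFS from d (visiting neighbors in alphabetical order); mark gray on enter, black on exit:
d gray
  b gray
    c gray
      h gray
      h black
      l gray
        l→h: h black — skip
      l black
    c black
    g gray
      g→c: c black — skip
      i gray
        e gray
        e black
        i→l: l black — skip
      i black
    g black
  b black
  d→e: e black — skip
  f gray
    f→e: e black — skip
    f→g: g black — skip
  f black
  d→g: g black — skip
  k gray
    a gray
      a→e: e black — skip
      a→l: l black — skip
    a black
    k→f: f black — skip
    k→h: h black — skip
    k→i: i black — skip
    j gray
      j→a: a black — skip
      j→d: d is gray → back edge
First back edge: j → d.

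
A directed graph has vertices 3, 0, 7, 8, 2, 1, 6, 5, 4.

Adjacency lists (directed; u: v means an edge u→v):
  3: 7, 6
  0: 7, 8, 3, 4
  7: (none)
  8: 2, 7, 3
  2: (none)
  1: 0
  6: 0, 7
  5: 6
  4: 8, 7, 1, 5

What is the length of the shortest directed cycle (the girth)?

3

For each vertex v, BFS finds the shortest path from v back to v.
The shortest such closed walk is 4 → 1 → 0 → 4, length 3.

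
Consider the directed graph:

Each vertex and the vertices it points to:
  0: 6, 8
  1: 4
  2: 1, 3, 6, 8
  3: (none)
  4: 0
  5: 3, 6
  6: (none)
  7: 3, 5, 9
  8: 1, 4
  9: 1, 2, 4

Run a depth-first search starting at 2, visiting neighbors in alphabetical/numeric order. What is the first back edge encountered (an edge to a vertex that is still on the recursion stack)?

DFS from 2 (visiting neighbors in alphabetical/numeric order); mark gray on enter, black on exit:
2 gray
  1 gray
    4 gray
      0 gray
        6 gray
        6 black
        8 gray
          8→1: 1 is gray → back edge
First back edge: 8 → 1.

8->1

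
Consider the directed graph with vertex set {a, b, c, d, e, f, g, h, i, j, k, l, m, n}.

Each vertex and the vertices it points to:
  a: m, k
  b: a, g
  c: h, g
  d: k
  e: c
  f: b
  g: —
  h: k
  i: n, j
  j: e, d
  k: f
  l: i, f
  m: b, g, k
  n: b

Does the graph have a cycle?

Yes

DFS with white/gray/black marking, starting from m:
m gray
  b gray
    a gray
      a→m: m is gray → back edge
Back edge found, so a cycle exists: m → b → a → m.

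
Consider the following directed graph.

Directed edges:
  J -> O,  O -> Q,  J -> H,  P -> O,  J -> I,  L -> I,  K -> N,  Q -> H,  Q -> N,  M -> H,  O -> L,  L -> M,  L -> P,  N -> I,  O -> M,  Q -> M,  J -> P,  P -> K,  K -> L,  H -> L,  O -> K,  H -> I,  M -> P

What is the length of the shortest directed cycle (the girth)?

For each vertex v, BFS finds the shortest path from v back to v.
The shortest such closed walk is P → K → L → P, length 3.

3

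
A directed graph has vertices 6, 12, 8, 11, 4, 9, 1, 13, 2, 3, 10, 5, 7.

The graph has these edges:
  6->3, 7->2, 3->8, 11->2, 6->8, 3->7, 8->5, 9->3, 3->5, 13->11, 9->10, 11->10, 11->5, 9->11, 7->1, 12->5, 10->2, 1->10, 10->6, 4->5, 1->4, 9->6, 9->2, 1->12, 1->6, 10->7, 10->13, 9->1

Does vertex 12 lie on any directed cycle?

12 lies on a cycle iff there is a path from 12 back to itself.
Exploring from 12, it never reaches itself; equivalently, its strongly connected component is a singleton.

No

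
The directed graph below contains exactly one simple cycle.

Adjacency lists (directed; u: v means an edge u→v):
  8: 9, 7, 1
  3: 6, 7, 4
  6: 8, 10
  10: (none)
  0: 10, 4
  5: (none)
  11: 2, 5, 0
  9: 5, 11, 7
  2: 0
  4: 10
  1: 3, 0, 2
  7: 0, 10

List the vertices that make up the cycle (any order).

DFS with gray/black marking from 8:
8 gray
  9 gray
    5 gray
    5 black
    11 gray
      2 gray
        0 gray
          10 gray
          10 black
          4 gray
            4→10: 10 black — skip
          4 black
        0 black
      2 black
      11→5: 5 black — skip
      11→0: 0 black — skip
    11 black
    7 gray
      7→0: 0 black — skip
      7→10: 10 black — skip
    7 black
  9 black
  8→7: 7 black — skip
  1 gray
    3 gray
      6 gray
        6→8: 8 is gray → back edge
Back edge closes the cycle 8 → 1 → 3 → 6 → 8; its vertices are {1, 3, 6, 8}.

1, 3, 6, 8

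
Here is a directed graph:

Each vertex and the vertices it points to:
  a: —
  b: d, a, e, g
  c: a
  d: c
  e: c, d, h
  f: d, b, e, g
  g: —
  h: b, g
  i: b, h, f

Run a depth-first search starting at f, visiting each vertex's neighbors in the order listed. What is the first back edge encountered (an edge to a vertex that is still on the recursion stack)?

h→b

DFS from f (visiting each vertex's neighbors in the order listed); mark gray on enter, black on exit:
f gray
  d gray
    c gray
      a gray
      a black
    c black
  d black
  b gray
    b→d: d black — skip
    b→a: a black — skip
    e gray
      e→c: c black — skip
      e→d: d black — skip
      h gray
        h→b: b is gray → back edge
First back edge: h → b.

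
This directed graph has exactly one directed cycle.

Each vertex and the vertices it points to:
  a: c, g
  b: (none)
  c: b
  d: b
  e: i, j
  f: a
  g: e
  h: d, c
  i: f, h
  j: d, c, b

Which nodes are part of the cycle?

DFS with gray/black marking from i:
i gray
  f gray
    a gray
      c gray
        b gray
        b black
      c black
      g gray
        e gray
          e→i: i is gray → back edge
Back edge closes the cycle i → f → a → g → e → i; its vertices are {a, e, f, g, i}.

a, e, f, g, i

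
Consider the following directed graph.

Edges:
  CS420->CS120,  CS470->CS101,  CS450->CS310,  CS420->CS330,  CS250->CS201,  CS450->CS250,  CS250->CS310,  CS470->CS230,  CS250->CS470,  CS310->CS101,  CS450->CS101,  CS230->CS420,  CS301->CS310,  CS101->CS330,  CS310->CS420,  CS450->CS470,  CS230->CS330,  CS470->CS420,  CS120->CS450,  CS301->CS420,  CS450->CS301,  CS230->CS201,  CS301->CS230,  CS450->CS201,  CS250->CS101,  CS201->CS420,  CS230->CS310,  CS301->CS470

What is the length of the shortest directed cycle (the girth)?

For each vertex v, BFS finds the shortest path from v back to v.
The shortest such closed walk is CS120 → CS450 → CS310 → CS420 → CS120, length 4.

4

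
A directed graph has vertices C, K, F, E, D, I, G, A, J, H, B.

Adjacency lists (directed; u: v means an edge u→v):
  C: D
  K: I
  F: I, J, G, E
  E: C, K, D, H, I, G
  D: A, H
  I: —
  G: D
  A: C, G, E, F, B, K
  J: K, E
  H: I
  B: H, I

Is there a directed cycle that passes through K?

K lies on a cycle iff there is a path from K back to itself.
Exploring from K, it never reaches itself; equivalently, its strongly connected component is a singleton.

No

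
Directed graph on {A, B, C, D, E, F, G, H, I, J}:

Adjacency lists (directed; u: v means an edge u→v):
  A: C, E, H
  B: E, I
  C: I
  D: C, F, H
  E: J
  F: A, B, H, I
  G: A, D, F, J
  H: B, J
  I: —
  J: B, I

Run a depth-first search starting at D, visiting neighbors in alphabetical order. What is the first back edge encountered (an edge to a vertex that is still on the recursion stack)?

B->E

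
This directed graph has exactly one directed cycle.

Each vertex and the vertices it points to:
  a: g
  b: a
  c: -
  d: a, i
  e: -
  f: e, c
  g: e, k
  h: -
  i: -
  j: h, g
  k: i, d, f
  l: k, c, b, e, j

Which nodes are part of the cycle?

DFS with gray/black marking from k:
k gray
  i gray
  i black
  d gray
    a gray
      g gray
        e gray
        e black
        g→k: k is gray → back edge
Back edge closes the cycle k → d → a → g → k; its vertices are {a, d, g, k}.

a, d, g, k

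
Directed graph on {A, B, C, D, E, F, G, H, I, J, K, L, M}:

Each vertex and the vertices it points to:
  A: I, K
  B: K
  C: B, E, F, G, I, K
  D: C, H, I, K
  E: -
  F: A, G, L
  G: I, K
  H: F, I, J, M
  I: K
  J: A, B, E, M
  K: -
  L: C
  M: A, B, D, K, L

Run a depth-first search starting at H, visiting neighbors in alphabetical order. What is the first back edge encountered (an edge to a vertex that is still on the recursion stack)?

DFS from H (visiting neighbors in alphabetical order); mark gray on enter, black on exit:
H gray
  F gray
    A gray
      I gray
        K gray
        K black
      I black
      A→K: K black — skip
    A black
    G gray
      G→I: I black — skip
      G→K: K black — skip
    G black
    L gray
      C gray
        B gray
          B→K: K black — skip
        B black
        E gray
        E black
        C→F: F is gray → back edge
First back edge: C → F.

C->F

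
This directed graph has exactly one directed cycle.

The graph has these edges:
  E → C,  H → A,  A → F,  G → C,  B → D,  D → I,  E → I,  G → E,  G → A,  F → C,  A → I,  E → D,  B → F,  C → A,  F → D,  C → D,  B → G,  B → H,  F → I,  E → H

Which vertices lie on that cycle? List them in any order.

DFS with gray/black marking from F:
F gray
  I gray
  I black
  D gray
    D→I: I black — skip
  D black
  C gray
    C→D: D black — skip
    A gray
      A→I: I black — skip
      A→F: F is gray → back edge
Back edge closes the cycle F → C → A → F; its vertices are {A, C, F}.

A, C, F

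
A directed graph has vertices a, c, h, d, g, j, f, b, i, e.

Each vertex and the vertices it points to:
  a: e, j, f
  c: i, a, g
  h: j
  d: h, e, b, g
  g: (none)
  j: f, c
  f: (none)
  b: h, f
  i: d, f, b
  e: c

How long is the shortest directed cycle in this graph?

3

For each vertex v, BFS finds the shortest path from v back to v.
The shortest such closed walk is a → j → c → a, length 3.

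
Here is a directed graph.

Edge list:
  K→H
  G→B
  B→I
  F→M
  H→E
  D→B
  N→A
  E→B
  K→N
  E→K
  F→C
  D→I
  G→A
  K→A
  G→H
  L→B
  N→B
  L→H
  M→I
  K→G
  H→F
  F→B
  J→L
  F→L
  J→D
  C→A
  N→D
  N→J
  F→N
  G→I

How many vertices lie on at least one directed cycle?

8

A vertex is on a directed cycle iff it belongs to a strongly connected component of size ≥ 2 (or has a self-loop).
The vertices on cycles are {E, F, G, H, J, K, L, N} — 8 in total.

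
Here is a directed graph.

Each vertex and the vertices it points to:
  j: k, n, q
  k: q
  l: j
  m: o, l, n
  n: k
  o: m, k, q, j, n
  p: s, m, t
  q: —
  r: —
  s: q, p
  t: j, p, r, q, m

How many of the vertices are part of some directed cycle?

5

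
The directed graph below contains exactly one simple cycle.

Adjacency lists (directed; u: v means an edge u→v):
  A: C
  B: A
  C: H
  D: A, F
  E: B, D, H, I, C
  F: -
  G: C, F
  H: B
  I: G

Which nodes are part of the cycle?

DFS with gray/black marking from H:
H gray
  B gray
    A gray
      C gray
        C→H: H is gray → back edge
Back edge closes the cycle H → B → A → C → H; its vertices are {A, B, C, H}.

A, B, C, H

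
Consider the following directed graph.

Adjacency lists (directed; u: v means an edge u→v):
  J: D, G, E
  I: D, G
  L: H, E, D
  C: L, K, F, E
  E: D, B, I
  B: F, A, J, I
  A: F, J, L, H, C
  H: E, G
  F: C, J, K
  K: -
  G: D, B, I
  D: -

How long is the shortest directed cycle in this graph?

For each vertex v, BFS finds the shortest path from v back to v.
The shortest such closed walk is F → C → F, length 2.

2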